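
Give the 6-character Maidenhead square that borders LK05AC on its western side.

KK95xc

Longitude subsquare a = 0; −1 → -1, wraps to 23 = x, carry into square.
Longitude square 0; −1 → -1, wraps to 9, carry into field.
Longitude field L = 11; −1 → 10 = K.
The latitude characters are unchanged.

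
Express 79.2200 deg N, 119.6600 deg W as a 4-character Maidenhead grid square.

DQ09

Shift to the Maidenhead origin (180°W, 90°S): lon 60.34, lat 169.22.
Field (20°×10°, letters A–R): 60.34/20 → 3 → D, 169.22/10 → 16 → Q; chars DQ.
Square (2°×1°, digits 0–9): 0.34/2 → 0, 9.22/1 → 9; chars 09.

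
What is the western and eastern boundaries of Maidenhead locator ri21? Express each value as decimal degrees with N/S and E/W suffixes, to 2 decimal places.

164.00° E, 166.00° E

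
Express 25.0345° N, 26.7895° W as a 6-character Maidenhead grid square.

HL65oa

Shift to the Maidenhead origin (180°W, 90°S): lon 153.2105, lat 115.0345.
Field (20°×10°, letters A–R): lon ⌊153.2105/20⌋ = 7 → H; lat ⌊115.0345/10⌋ = 11 → L.
Square (2°×1°, digits 0–9): lon ⌊13.2105/2⌋ = 6; lat ⌊5.0345/1⌋ = 5.
Subsquare (5′×2.5′, letters a–x): lon ⌊1.2105/0.0833333⌋ = 14 → o; lat ⌊0.0345/0.0416667⌋ = 0 → a.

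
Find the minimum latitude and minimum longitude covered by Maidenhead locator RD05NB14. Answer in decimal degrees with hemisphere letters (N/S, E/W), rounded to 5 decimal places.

Field R=17, D=3: +17·20° lon, +3·10° lat → SW at lon 160°, lat -60°.
Square 0, 5: +0·2° lon, +5·1° lat → SW at lon 160°, lat -55°.
Subsquare n=13, b=1: +13·0.0833333° lon, +1·0.0416667° lat → SW at lon 161.083°, lat -54.9583°.
Extended square 1, 4: +1·0.00833333° lon, +4·0.00416667° lat → SW at lon 161.092°, lat -54.9417°.
latitude 54.94167° S, longitude 161.09167° E.

54.94167° S, 161.09167° E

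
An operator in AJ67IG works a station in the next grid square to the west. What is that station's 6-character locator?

AJ67hg

Longitude subsquare i = 8; −1 → 7 = h.
The latitude characters are unchanged.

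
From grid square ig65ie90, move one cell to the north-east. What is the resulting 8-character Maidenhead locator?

Longitude extended square 9; +1 → 10, wraps to 0, carry into subsquare.
Longitude subsquare i = 8; +1 → 9 = j.
Latitude extended square 0; +1 → 1.

IG65je01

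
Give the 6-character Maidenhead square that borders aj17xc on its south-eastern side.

Longitude subsquare x = 23; +1 → 24, wraps to 0 = a, carry into square.
Longitude square 1; +1 → 2.
Latitude subsquare c = 2; −1 → 1 = b.

AJ27ab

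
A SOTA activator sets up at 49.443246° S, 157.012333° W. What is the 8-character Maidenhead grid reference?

BE10ln83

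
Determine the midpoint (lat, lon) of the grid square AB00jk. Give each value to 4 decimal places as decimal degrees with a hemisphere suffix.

79.5625° S, 179.2083° W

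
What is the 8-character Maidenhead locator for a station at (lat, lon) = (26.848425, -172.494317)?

AL36su03

Add 180° to longitude and 90° to latitude: 7.50568, 116.84842.
Field: 7.50568/20 → 0 → A, 116.84842/10 → 11 → L; chars AL.
Square: 7.50568/2 → 3, 6.84842/1 → 6; chars 36.
Subsquare: 1.50568/0.0833333 → 18 → s, 0.84842/0.0416667 → 20 → u; chars su.
Extended square: 0.00568/0.00833333 → 0, 0.01509/0.00416667 → 3; chars 03.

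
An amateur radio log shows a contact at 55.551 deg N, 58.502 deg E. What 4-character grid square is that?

LO95

Add 180° to longitude and 90° to latitude: 238.50, 145.55.
Field: 238.50/20 → 11 → L, 145.55/10 → 14 → O; chars LO.
Square: 18.50/2 → 9, 5.55/1 → 5; chars 95.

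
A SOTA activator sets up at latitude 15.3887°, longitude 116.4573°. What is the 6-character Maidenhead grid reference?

Shift to the Maidenhead origin (180°W, 90°S): lon 296.4573, lat 105.3887.
Field: lon ⌊296.4573/20⌋ = 14 → O; lat ⌊105.3887/10⌋ = 10 → K.
Square: lon ⌊16.4573/2⌋ = 8; lat ⌊5.3887/1⌋ = 5.
Subsquare: lon ⌊0.4573/0.0833333⌋ = 5 → f; lat ⌊0.3887/0.0416667⌋ = 9 → j.

OK85fj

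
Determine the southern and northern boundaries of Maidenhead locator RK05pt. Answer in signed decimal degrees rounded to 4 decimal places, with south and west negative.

Field R=17, K=10: +17·20° lon, +10·10° lat → SW at lon 160°, lat 10°.
Square 0, 5: +0·2° lon, +5·1° lat → SW at lon 160°, lat 15°.
Subsquare p=15, t=19: +15·0.0833333° lon, +19·0.0416667° lat → SW at lon 161.25°, lat 15.7917°.
Cell spans 0.0833333° lon × 0.0416667° lat.
south 15.7917, north 15.8333.

15.7917, 15.8333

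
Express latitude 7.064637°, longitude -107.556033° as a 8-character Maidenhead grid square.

DJ67fb35

Add 180° to longitude and 90° to latitude: 72.44397, 97.06464.
Field (20°×10°, letters A–R): lon ⌊72.44397/20⌋ = 3 → D; lat ⌊97.06464/10⌋ = 9 → J.
Square (2°×1°, digits 0–9): lon ⌊12.44397/2⌋ = 6; lat ⌊7.06464/1⌋ = 7.
Subsquare (5′×2.5′, letters a–x): lon ⌊0.44397/0.0833333⌋ = 5 → f; lat ⌊0.06464/0.0416667⌋ = 1 → b.
Extended square (30″×15″, digits 0–9): lon ⌊0.02730/0.00833333⌋ = 3; lat ⌊0.02297/0.00416667⌋ = 5.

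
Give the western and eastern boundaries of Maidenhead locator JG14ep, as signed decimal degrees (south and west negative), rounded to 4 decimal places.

Field J=9, G=6: +9·20° lon, +6·10° lat → SW at lon 0°, lat -30°.
Square 1, 4: +1·2° lon, +4·1° lat → SW at lon 2°, lat -26°.
Subsquare e=4, p=15: +4·0.0833333° lon, +15·0.0416667° lat → SW at lon 2.33333°, lat -25.375°.
Cell spans 0.0833333° lon × 0.0416667° lat.
west 2.3333, east 2.4167.

2.3333, 2.4167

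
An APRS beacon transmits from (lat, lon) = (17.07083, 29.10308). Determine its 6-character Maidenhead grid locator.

KK47nb

Offset from 180°W / 90°S: lon 209.1031°, lat 107.0708°.
Field: 209.1031/20 → 10 → K, 107.0708/10 → 10 → K; chars KK.
Square: 9.1031/2 → 4, 7.0708/1 → 7; chars 47.
Subsquare: 1.1031/0.0833333 → 13 → n, 0.0708/0.0416667 → 1 → b; chars nb.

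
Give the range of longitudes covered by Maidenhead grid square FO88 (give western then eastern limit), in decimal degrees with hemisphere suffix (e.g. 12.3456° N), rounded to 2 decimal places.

Field F=5, O=14: +5·20° lon, +14·10° lat → SW at lon -80°, lat 50°.
Square 8, 8: +8·2° lon, +8·1° lat → SW at lon -64°, lat 58°.
Cell spans 2° lon × 1° lat.
west 64.00° W, east 62.00° W.

64.00° W, 62.00° W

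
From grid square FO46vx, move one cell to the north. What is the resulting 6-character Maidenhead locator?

FO47va

Latitude subsquare x = 23; +1 → 24, wraps to 0 = a, carry into square.
Latitude square 6; +1 → 7.
The longitude characters are unchanged.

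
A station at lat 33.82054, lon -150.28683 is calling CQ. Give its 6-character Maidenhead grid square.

BM43ut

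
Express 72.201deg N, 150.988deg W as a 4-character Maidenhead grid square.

BQ42

Add 180° to longitude and 90° to latitude: 29.01, 162.20.
Field (20°×10°, letters A–R): 29.01/20 → 1 → B, 162.20/10 → 16 → Q; chars BQ.
Square (2°×1°, digits 0–9): 9.01/2 → 4, 2.20/1 → 2; chars 42.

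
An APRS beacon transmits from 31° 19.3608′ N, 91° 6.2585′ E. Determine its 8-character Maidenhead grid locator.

NM51nh27

Add 180° to longitude and 90° to latitude: 271.10431, 121.32268.
Field (20°×10°, letters A–R): lon ⌊271.10431/20⌋ = 13 → N; lat ⌊121.32268/10⌋ = 12 → M.
Square (2°×1°, digits 0–9): lon ⌊11.10431/2⌋ = 5; lat ⌊1.32268/1⌋ = 1.
Subsquare (5′×2.5′, letters a–x): lon ⌊1.10431/0.0833333⌋ = 13 → n; lat ⌊0.32268/0.0416667⌋ = 7 → h.
Extended square (30″×15″, digits 0–9): lon ⌊0.02098/0.00833333⌋ = 2; lat ⌊0.03101/0.00416667⌋ = 7.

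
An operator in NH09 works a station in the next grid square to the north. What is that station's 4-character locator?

NI00

Latitude square 9; +1 → 10, wraps to 0, carry into field.
Latitude field H = 7; +1 → 8 = I.
The longitude characters are unchanged.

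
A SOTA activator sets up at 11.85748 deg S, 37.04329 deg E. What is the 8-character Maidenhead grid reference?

KH88md54

Offset from 180°W / 90°S: lon 217.04329°, lat 78.14252°.
Field (20°×10°, letters A–R): 217.04329/20 → 10 → K, 78.14252/10 → 7 → H; chars KH.
Square (2°×1°, digits 0–9): 17.04329/2 → 8, 8.14252/1 → 8; chars 88.
Subsquare (5′×2.5′, letters a–x): 1.04329/0.0833333 → 12 → m, 0.14252/0.0416667 → 3 → d; chars md.
Extended square (30″×15″, digits 0–9): 0.04329/0.00833333 → 5, 0.01752/0.00416667 → 4; chars 54.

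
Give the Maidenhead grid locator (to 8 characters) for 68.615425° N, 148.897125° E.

QP48ko77

Add 180° to longitude and 90° to latitude: 328.89712, 158.61543.
Field: lon ⌊328.89712/20⌋ = 16 → Q; lat ⌊158.61543/10⌋ = 15 → P.
Square: lon ⌊8.89712/2⌋ = 4; lat ⌊8.61543/1⌋ = 8.
Subsquare: lon ⌊0.89712/0.0833333⌋ = 10 → k; lat ⌊0.61543/0.0416667⌋ = 14 → o.
Extended square: lon ⌊0.06379/0.00833333⌋ = 7; lat ⌊0.03209/0.00416667⌋ = 7.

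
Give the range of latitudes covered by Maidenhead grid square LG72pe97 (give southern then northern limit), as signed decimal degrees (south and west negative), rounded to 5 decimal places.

-27.80417, -27.80000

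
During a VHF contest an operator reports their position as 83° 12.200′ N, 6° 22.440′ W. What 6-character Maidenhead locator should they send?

Offset from 180°W / 90°S: lon 173.6260°, lat 173.2033°.
Field: 173.6260/20 → 8 → I, 173.2033/10 → 17 → R; chars IR.
Square: 13.6260/2 → 6, 3.2033/1 → 3; chars 63.
Subsquare: 1.6260/0.0833333 → 19 → t, 0.2033/0.0416667 → 4 → e; chars te.

IR63te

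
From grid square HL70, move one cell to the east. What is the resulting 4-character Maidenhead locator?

HL80

Longitude square 7; +1 → 8.
The latitude characters are unchanged.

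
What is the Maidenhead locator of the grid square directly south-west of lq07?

Longitude square 0; −1 → -1, wraps to 9, carry into field.
Longitude field L = 11; −1 → 10 = K.
Latitude square 7; −1 → 6.

KQ96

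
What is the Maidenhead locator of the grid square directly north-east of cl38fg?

CL38gh

Longitude subsquare f = 5; +1 → 6 = g.
Latitude subsquare g = 6; +1 → 7 = h.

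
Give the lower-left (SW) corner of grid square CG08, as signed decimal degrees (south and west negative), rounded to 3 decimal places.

Field C=2, G=6: +2·20° lon, +6·10° lat → SW at lon -140°, lat -30°.
Square 0, 8: +0·2° lon, +8·1° lat → SW at lon -140°, lat -22°.
latitude -22.000, longitude -140.000.

-22.000, -140.000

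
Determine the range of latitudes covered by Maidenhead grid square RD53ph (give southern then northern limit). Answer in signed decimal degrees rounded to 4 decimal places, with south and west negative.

-56.7083, -56.6667

Field R=17, D=3: +17·20° lon, +3·10° lat → SW at lon 160°, lat -60°.
Square 5, 3: +5·2° lon, +3·1° lat → SW at lon 170°, lat -57°.
Subsquare p=15, h=7: +15·0.0833333° lon, +7·0.0416667° lat → SW at lon 171.25°, lat -56.7083°.
Cell spans 0.0833333° lon × 0.0416667° lat.
south -56.7083, north -56.6667.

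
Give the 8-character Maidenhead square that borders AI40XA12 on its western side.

Longitude extended square 1; −1 → 0.
The latitude characters are unchanged.

AI40xa02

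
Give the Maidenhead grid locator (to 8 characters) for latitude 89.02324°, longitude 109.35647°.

OR49qa25

Offset from 180°W / 90°S: lon 289.35647°, lat 179.02324°.
Field (20°×10°, letters A–R): lon ⌊289.35647/20⌋ = 14 → O; lat ⌊179.02324/10⌋ = 17 → R.
Square (2°×1°, digits 0–9): lon ⌊9.35647/2⌋ = 4; lat ⌊9.02324/1⌋ = 9.
Subsquare (5′×2.5′, letters a–x): lon ⌊1.35647/0.0833333⌋ = 16 → q; lat ⌊0.02324/0.0416667⌋ = 0 → a.
Extended square (30″×15″, digits 0–9): lon ⌊0.02314/0.00833333⌋ = 2; lat ⌊0.02324/0.00416667⌋ = 5.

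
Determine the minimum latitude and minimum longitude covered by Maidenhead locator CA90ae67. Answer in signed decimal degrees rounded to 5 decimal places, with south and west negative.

-89.80417, -121.95000

Field C=2, A=0: +2·20° lon, +0·10° lat → SW at lon -140°, lat -90°.
Square 9, 0: +9·2° lon, +0·1° lat → SW at lon -122°, lat -90°.
Subsquare a=0, e=4: +0·0.0833333° lon, +4·0.0416667° lat → SW at lon -122°, lat -89.8333°.
Extended square 6, 7: +6·0.00833333° lon, +7·0.00416667° lat → SW at lon -121.95°, lat -89.8042°.
latitude -89.80417, longitude -121.95000.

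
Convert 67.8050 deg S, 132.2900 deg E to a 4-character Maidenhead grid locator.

PC62

Add 180° to longitude and 90° to latitude: 312.29, 22.19.
Field: 312.29/20 → 15 → P, 22.19/10 → 2 → C; chars PC.
Square: 12.29/2 → 6, 2.19/1 → 2; chars 62.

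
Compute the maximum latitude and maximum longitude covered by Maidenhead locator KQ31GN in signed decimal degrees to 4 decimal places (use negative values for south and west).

71.5833, 26.5833

Field K=10, Q=16: +10·20° lon, +16·10° lat → SW at lon 20°, lat 70°.
Square 3, 1: +3·2° lon, +1·1° lat → SW at lon 26°, lat 71°.
Subsquare g=6, n=13: +6·0.0833333° lon, +13·0.0416667° lat → SW at lon 26.5°, lat 71.5417°.
Cell spans 0.0833333° lon × 0.0416667° lat. NE corner is SW corner plus one full cell.
latitude 71.5833, longitude 26.5833.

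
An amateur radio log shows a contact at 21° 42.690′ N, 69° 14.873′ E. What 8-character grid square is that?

Add 180° to longitude and 90° to latitude: 249.24788, 111.71150.
Field: lon ⌊249.24788/20⌋ = 12 → M; lat ⌊111.71150/10⌋ = 11 → L.
Square: lon ⌊9.24788/2⌋ = 4; lat ⌊1.71150/1⌋ = 1.
Subsquare: lon ⌊1.24788/0.0833333⌋ = 14 → o; lat ⌊0.71150/0.0416667⌋ = 17 → r.
Extended square: lon ⌊0.08122/0.00833333⌋ = 9; lat ⌊0.00317/0.00416667⌋ = 0.

ML41or90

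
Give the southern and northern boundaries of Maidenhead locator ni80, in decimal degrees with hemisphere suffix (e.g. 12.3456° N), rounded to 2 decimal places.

Field N=13, I=8: +13·20° lon, +8·10° lat → SW at lon 80°, lat -10°.
Square 8, 0: +8·2° lon, +0·1° lat → SW at lon 96°, lat -10°.
Cell spans 2° lon × 1° lat.
south 10.00° S, north 9.00° S.

10.00° S, 9.00° S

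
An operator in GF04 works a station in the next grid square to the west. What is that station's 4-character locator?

Longitude square 0; −1 → -1, wraps to 9, carry into field.
Longitude field G = 6; −1 → 5 = F.
The latitude characters are unchanged.

FF94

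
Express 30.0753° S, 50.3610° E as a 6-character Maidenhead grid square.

LF59ew

Shift to the Maidenhead origin (180°W, 90°S): lon 230.3610, lat 59.9247.
Field: 230.3610/20 → 11 → L, 59.9247/10 → 5 → F; chars LF.
Square: 10.3610/2 → 5, 9.9247/1 → 9; chars 59.
Subsquare: 0.3610/0.0833333 → 4 → e, 0.9247/0.0416667 → 22 → w; chars ew.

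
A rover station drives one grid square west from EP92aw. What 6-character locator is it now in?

Longitude subsquare a = 0; −1 → -1, wraps to 23 = x, carry into square.
Longitude square 9; −1 → 8.
The latitude characters are unchanged.

EP82xw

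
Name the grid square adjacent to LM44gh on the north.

LM44gi

Latitude subsquare h = 7; +1 → 8 = i.
The longitude characters are unchanged.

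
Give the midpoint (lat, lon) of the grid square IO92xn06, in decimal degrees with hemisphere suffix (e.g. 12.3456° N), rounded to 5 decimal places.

52.56875° N, 0.07917° W

Field I=8, O=14: +8·20° lon, +14·10° lat → SW at lon -20°, lat 50°.
Square 9, 2: +9·2° lon, +2·1° lat → SW at lon -2°, lat 52°.
Subsquare x=23, n=13: +23·0.0833333° lon, +13·0.0416667° lat → SW at lon -0.0833333°, lat 52.5417°.
Extended square 0, 6: +0·0.00833333° lon, +6·0.00416667° lat → SW at lon -0.0833333°, lat 52.5667°.
Cell spans 0.00833333° lon × 0.00416667° lat. Centre is SW corner plus half of each.
latitude 52.56875° N, longitude 0.07917° W.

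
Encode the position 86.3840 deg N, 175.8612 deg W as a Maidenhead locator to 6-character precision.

AR26bj

Offset from 180°W / 90°S: lon 4.1388°, lat 176.3840°.
Field: 4.1388/20 → 0 → A, 176.3840/10 → 17 → R; chars AR.
Square: 4.1388/2 → 2, 6.3840/1 → 6; chars 26.
Subsquare: 0.1388/0.0833333 → 1 → b, 0.3840/0.0416667 → 9 → j; chars bj.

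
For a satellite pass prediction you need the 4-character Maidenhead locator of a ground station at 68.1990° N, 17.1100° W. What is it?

IP18

Offset from 180°W / 90°S: lon 162.89°, lat 158.20°.
Field: lon ⌊162.89/20⌋ = 8 → I; lat ⌊158.20/10⌋ = 15 → P.
Square: lon ⌊2.89/2⌋ = 1; lat ⌊8.20/1⌋ = 8.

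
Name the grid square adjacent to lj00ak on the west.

Longitude subsquare a = 0; −1 → -1, wraps to 23 = x, carry into square.
Longitude square 0; −1 → -1, wraps to 9, carry into field.
Longitude field L = 11; −1 → 10 = K.
The latitude characters are unchanged.

KJ90xk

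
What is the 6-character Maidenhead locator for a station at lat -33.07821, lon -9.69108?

IF56dw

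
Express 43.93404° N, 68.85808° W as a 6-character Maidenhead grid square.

FN53nw

Shift to the Maidenhead origin (180°W, 90°S): lon 111.1419, lat 133.9340.
Field (20°×10°, letters A–R): 111.1419/20 → 5 → F, 133.9340/10 → 13 → N; chars FN.
Square (2°×1°, digits 0–9): 11.1419/2 → 5, 3.9340/1 → 3; chars 53.
Subsquare (5′×2.5′, letters a–x): 1.1419/0.0833333 → 13 → n, 0.9340/0.0416667 → 22 → w; chars nw.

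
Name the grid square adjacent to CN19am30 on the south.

CN19al39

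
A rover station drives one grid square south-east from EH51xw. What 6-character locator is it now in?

Longitude subsquare x = 23; +1 → 24, wraps to 0 = a, carry into square.
Longitude square 5; +1 → 6.
Latitude subsquare w = 22; −1 → 21 = v.

EH61av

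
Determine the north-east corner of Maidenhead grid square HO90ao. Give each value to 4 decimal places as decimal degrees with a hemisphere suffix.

50.6250° N, 21.9167° W

Field H=7, O=14: +7·20° lon, +14·10° lat → SW at lon -40°, lat 50°.
Square 9, 0: +9·2° lon, +0·1° lat → SW at lon -22°, lat 50°.
Subsquare a=0, o=14: +0·0.0833333° lon, +14·0.0416667° lat → SW at lon -22°, lat 50.5833°.
Cell spans 0.0833333° lon × 0.0416667° lat. NE corner is SW corner plus one full cell.
latitude 50.6250° N, longitude 21.9167° W.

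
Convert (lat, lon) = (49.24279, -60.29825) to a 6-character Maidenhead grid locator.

FN99uf

Offset from 180°W / 90°S: lon 119.7018°, lat 139.2428°.
Field (20°×10°, letters A–R): lon ⌊119.7018/20⌋ = 5 → F; lat ⌊139.2428/10⌋ = 13 → N.
Square (2°×1°, digits 0–9): lon ⌊19.7018/2⌋ = 9; lat ⌊9.2428/1⌋ = 9.
Subsquare (5′×2.5′, letters a–x): lon ⌊1.7018/0.0833333⌋ = 20 → u; lat ⌊0.2428/0.0416667⌋ = 5 → f.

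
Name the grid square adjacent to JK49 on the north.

JL40

Latitude square 9; +1 → 10, wraps to 0, carry into field.
Latitude field K = 10; +1 → 11 = L.
The longitude characters are unchanged.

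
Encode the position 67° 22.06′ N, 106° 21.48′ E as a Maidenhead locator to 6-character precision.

Shift to the Maidenhead origin (180°W, 90°S): lon 286.3580, lat 157.3677.
Field: lon ⌊286.3580/20⌋ = 14 → O; lat ⌊157.3677/10⌋ = 15 → P.
Square: lon ⌊6.3580/2⌋ = 3; lat ⌊7.3677/1⌋ = 7.
Subsquare: lon ⌊0.3580/0.0833333⌋ = 4 → e; lat ⌊0.3677/0.0416667⌋ = 8 → i.

OP37ei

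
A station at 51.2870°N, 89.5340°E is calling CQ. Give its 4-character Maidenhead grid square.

NO41

Add 180° to longitude and 90° to latitude: 269.53, 141.29.
Field: lon ⌊269.53/20⌋ = 13 → N; lat ⌊141.29/10⌋ = 14 → O.
Square: lon ⌊9.53/2⌋ = 4; lat ⌊1.29/1⌋ = 1.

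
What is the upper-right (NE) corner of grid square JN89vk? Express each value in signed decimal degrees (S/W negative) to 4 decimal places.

49.4583, 17.8333

Field J=9, N=13: +9·20° lon, +13·10° lat → SW at lon 0°, lat 40°.
Square 8, 9: +8·2° lon, +9·1° lat → SW at lon 16°, lat 49°.
Subsquare v=21, k=10: +21·0.0833333° lon, +10·0.0416667° lat → SW at lon 17.75°, lat 49.4167°.
Cell spans 0.0833333° lon × 0.0416667° lat. NE corner is SW corner plus one full cell.
latitude 49.4583, longitude 17.8333.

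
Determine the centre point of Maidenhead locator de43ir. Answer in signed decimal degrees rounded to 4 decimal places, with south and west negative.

Field D=3, E=4: +3·20° lon, +4·10° lat → SW at lon -120°, lat -50°.
Square 4, 3: +4·2° lon, +3·1° lat → SW at lon -112°, lat -47°.
Subsquare i=8, r=17: +8·0.0833333° lon, +17·0.0416667° lat → SW at lon -111.333°, lat -46.2917°.
Cell spans 0.0833333° lon × 0.0416667° lat. Centre is SW corner plus half of each.
latitude -46.2708, longitude -111.2917.

-46.2708, -111.2917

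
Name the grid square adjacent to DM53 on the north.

DM54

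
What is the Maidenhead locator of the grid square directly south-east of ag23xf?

Longitude subsquare x = 23; +1 → 24, wraps to 0 = a, carry into square.
Longitude square 2; +1 → 3.
Latitude subsquare f = 5; −1 → 4 = e.

AG33ae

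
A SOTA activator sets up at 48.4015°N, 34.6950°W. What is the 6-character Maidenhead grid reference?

Shift to the Maidenhead origin (180°W, 90°S): lon 145.3050, lat 138.4015.
Field: lon ⌊145.3050/20⌋ = 7 → H; lat ⌊138.4015/10⌋ = 13 → N.
Square: lon ⌊5.3050/2⌋ = 2; lat ⌊8.4015/1⌋ = 8.
Subsquare: lon ⌊1.3050/0.0833333⌋ = 15 → p; lat ⌊0.4015/0.0416667⌋ = 9 → j.

HN28pj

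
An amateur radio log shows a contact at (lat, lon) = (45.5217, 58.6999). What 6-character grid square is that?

Shift to the Maidenhead origin (180°W, 90°S): lon 238.6999, lat 135.5217.
Field: lon ⌊238.6999/20⌋ = 11 → L; lat ⌊135.5217/10⌋ = 13 → N.
Square: lon ⌊18.6999/2⌋ = 9; lat ⌊5.5217/1⌋ = 5.
Subsquare: lon ⌊0.6999/0.0833333⌋ = 8 → i; lat ⌊0.5217/0.0416667⌋ = 12 → m.

LN95im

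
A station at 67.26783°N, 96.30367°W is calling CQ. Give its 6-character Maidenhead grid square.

EP17ug

Offset from 180°W / 90°S: lon 83.6963°, lat 157.2678°.
Field (20°×10°, letters A–R): 83.6963/20 → 4 → E, 157.2678/10 → 15 → P; chars EP.
Square (2°×1°, digits 0–9): 3.6963/2 → 1, 7.2678/1 → 7; chars 17.
Subsquare (5′×2.5′, letters a–x): 1.6963/0.0833333 → 20 → u, 0.2678/0.0416667 → 6 → g; chars ug.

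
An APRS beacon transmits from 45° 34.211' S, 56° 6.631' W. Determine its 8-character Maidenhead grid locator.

GE14wk63

Shift to the Maidenhead origin (180°W, 90°S): lon 123.88948, lat 44.42982.
Field: 123.88948/20 → 6 → G, 44.42982/10 → 4 → E; chars GE.
Square: 3.88948/2 → 1, 4.42982/1 → 4; chars 14.
Subsquare: 1.88948/0.0833333 → 22 → w, 0.42982/0.0416667 → 10 → k; chars wk.
Extended square: 0.05615/0.00833333 → 6, 0.01315/0.00416667 → 3; chars 63.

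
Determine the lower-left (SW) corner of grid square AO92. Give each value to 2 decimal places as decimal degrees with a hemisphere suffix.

52.00° N, 162.00° W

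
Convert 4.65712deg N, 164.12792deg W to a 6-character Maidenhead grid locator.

Shift to the Maidenhead origin (180°W, 90°S): lon 15.8721, lat 94.6571.
Field (20°×10°, letters A–R): 15.8721/20 → 0 → A, 94.6571/10 → 9 → J; chars AJ.
Square (2°×1°, digits 0–9): 15.8721/2 → 7, 4.6571/1 → 4; chars 74.
Subsquare (5′×2.5′, letters a–x): 1.8721/0.0833333 → 22 → w, 0.6571/0.0416667 → 15 → p; chars wp.

AJ74wp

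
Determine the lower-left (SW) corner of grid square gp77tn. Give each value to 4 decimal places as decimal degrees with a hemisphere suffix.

67.5417° N, 44.4167° W

Field G=6, P=15: +6·20° lon, +15·10° lat → SW at lon -60°, lat 60°.
Square 7, 7: +7·2° lon, +7·1° lat → SW at lon -46°, lat 67°.
Subsquare t=19, n=13: +19·0.0833333° lon, +13·0.0416667° lat → SW at lon -44.4167°, lat 67.5417°.
latitude 67.5417° N, longitude 44.4167° W.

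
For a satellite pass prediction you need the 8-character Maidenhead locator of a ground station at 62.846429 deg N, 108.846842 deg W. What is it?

DP52nu83

Add 180° to longitude and 90° to latitude: 71.15316, 152.84643.
Field: lon ⌊71.15316/20⌋ = 3 → D; lat ⌊152.84643/10⌋ = 15 → P.
Square: lon ⌊11.15316/2⌋ = 5; lat ⌊2.84643/1⌋ = 2.
Subsquare: lon ⌊1.15316/0.0833333⌋ = 13 → n; lat ⌊0.84643/0.0416667⌋ = 20 → u.
Extended square: lon ⌊0.06982/0.00833333⌋ = 8; lat ⌊0.01310/0.00416667⌋ = 3.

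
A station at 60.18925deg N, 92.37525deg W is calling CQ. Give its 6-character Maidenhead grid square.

Shift to the Maidenhead origin (180°W, 90°S): lon 87.6248, lat 150.1893.
Field (20°×10°, letters A–R): lon ⌊87.6248/20⌋ = 4 → E; lat ⌊150.1893/10⌋ = 15 → P.
Square (2°×1°, digits 0–9): lon ⌊7.6248/2⌋ = 3; lat ⌊0.1893/1⌋ = 0.
Subsquare (5′×2.5′, letters a–x): lon ⌊1.6248/0.0833333⌋ = 19 → t; lat ⌊0.1893/0.0416667⌋ = 4 → e.

EP30te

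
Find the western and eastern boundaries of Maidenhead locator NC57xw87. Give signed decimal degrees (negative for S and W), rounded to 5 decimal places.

91.98333, 91.99167

Field N=13, C=2: +13·20° lon, +2·10° lat → SW at lon 80°, lat -70°.
Square 5, 7: +5·2° lon, +7·1° lat → SW at lon 90°, lat -63°.
Subsquare x=23, w=22: +23·0.0833333° lon, +22·0.0416667° lat → SW at lon 91.9167°, lat -62.0833°.
Extended square 8, 7: +8·0.00833333° lon, +7·0.00416667° lat → SW at lon 91.9833°, lat -62.0542°.
Cell spans 0.00833333° lon × 0.00416667° lat.
west 91.98333, east 91.99167.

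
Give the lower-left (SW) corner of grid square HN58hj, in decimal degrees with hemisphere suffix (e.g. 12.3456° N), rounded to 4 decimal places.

48.3750° N, 29.4167° W

Field H=7, N=13: +7·20° lon, +13·10° lat → SW at lon -40°, lat 40°.
Square 5, 8: +5·2° lon, +8·1° lat → SW at lon -30°, lat 48°.
Subsquare h=7, j=9: +7·0.0833333° lon, +9·0.0416667° lat → SW at lon -29.4167°, lat 48.375°.
latitude 48.3750° N, longitude 29.4167° W.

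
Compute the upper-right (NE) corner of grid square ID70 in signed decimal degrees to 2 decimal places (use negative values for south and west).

-59.00, -4.00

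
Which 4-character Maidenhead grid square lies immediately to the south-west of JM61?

JM50

Longitude square 6; −1 → 5.
Latitude square 1; −1 → 0.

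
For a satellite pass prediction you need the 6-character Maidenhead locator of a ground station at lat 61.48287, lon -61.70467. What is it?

FP91dl

Add 180° to longitude and 90° to latitude: 118.2953, 151.4829.
Field: lon ⌊118.2953/20⌋ = 5 → F; lat ⌊151.4829/10⌋ = 15 → P.
Square: lon ⌊18.2953/2⌋ = 9; lat ⌊1.4829/1⌋ = 1.
Subsquare: lon ⌊0.2953/0.0833333⌋ = 3 → d; lat ⌊0.4829/0.0416667⌋ = 11 → l.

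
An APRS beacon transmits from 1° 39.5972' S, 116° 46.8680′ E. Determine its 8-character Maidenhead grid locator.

OI88ji31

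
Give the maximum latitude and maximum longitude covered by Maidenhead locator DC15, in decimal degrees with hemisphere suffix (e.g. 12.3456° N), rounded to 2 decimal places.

Field D=3, C=2: +3·20° lon, +2·10° lat → SW at lon -120°, lat -70°.
Square 1, 5: +1·2° lon, +5·1° lat → SW at lon -118°, lat -65°.
Cell spans 2° lon × 1° lat. NE corner is SW corner plus one full cell.
latitude 64.00° S, longitude 116.00° W.

64.00° S, 116.00° W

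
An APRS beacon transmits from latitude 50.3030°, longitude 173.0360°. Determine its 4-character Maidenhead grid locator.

RO60

Shift to the Maidenhead origin (180°W, 90°S): lon 353.04, lat 140.30.
Field: lon ⌊353.04/20⌋ = 17 → R; lat ⌊140.30/10⌋ = 14 → O.
Square: lon ⌊13.04/2⌋ = 6; lat ⌊0.30/1⌋ = 0.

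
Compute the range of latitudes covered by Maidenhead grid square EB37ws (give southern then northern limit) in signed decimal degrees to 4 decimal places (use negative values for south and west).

Field E=4, B=1: +4·20° lon, +1·10° lat → SW at lon -100°, lat -80°.
Square 3, 7: +3·2° lon, +7·1° lat → SW at lon -94°, lat -73°.
Subsquare w=22, s=18: +22·0.0833333° lon, +18·0.0416667° lat → SW at lon -92.1667°, lat -72.25°.
Cell spans 0.0833333° lon × 0.0416667° lat.
south -72.2500, north -72.2083.

-72.2500, -72.2083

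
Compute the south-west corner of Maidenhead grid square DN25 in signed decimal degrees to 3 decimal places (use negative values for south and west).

45.000, -116.000

Field D=3, N=13: +3·20° lon, +13·10° lat → SW at lon -120°, lat 40°.
Square 2, 5: +2·2° lon, +5·1° lat → SW at lon -116°, lat 45°.
latitude 45.000, longitude -116.000.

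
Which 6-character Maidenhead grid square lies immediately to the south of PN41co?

PN41cn

Latitude subsquare o = 14; −1 → 13 = n.
The longitude characters are unchanged.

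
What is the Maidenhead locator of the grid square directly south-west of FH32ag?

FH22xf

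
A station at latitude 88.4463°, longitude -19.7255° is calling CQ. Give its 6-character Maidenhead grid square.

Shift to the Maidenhead origin (180°W, 90°S): lon 160.2745, lat 178.4463.
Field: 160.2745/20 → 8 → I, 178.4463/10 → 17 → R; chars IR.
Square: 0.2745/2 → 0, 8.4463/1 → 8; chars 08.
Subsquare: 0.2745/0.0833333 → 3 → d, 0.4463/0.0416667 → 10 → k; chars dk.

IR08dk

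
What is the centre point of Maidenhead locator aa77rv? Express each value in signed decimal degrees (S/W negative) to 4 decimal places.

-82.1042, -164.5417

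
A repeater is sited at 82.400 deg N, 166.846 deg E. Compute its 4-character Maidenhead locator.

Shift to the Maidenhead origin (180°W, 90°S): lon 346.85, lat 172.40.
Field: lon ⌊346.85/20⌋ = 17 → R; lat ⌊172.40/10⌋ = 17 → R.
Square: lon ⌊6.85/2⌋ = 3; lat ⌊2.40/1⌋ = 2.

RR32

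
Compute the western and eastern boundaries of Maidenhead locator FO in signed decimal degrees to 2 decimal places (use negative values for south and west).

-80.00, -60.00

Field F=5, O=14: +5·20° lon, +14·10° lat → SW at lon -80°, lat 50°.
Cell spans 20° lon × 10° lat.
west -80.00, east -60.00.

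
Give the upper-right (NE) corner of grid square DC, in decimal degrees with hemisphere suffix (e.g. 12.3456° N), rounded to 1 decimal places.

Field D=3, C=2: +3·20° lon, +2·10° lat → SW at lon -120°, lat -70°.
Cell spans 20° lon × 10° lat. NE corner is SW corner plus one full cell.
latitude 60.0° S, longitude 100.0° W.

60.0° S, 100.0° W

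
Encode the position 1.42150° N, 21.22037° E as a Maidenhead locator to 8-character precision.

KJ01ok61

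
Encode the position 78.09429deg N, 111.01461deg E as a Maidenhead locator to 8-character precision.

OQ58mc12

Add 180° to longitude and 90° to latitude: 291.01461, 168.09429.
Field: 291.01461/20 → 14 → O, 168.09429/10 → 16 → Q; chars OQ.
Square: 11.01461/2 → 5, 8.09429/1 → 8; chars 58.
Subsquare: 1.01461/0.0833333 → 12 → m, 0.09429/0.0416667 → 2 → c; chars mc.
Extended square: 0.01461/0.00833333 → 1, 0.01096/0.00416667 → 2; chars 12.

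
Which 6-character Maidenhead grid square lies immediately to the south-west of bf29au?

BF19xt

Longitude subsquare a = 0; −1 → -1, wraps to 23 = x, carry into square.
Longitude square 2; −1 → 1.
Latitude subsquare u = 20; −1 → 19 = t.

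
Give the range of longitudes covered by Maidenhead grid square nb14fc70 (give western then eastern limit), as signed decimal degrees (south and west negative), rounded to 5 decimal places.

82.47500, 82.48333

Field N=13, B=1: +13·20° lon, +1·10° lat → SW at lon 80°, lat -80°.
Square 1, 4: +1·2° lon, +4·1° lat → SW at lon 82°, lat -76°.
Subsquare f=5, c=2: +5·0.0833333° lon, +2·0.0416667° lat → SW at lon 82.4167°, lat -75.9167°.
Extended square 7, 0: +7·0.00833333° lon, +0·0.00416667° lat → SW at lon 82.475°, lat -75.9167°.
Cell spans 0.00833333° lon × 0.00416667° lat.
west 82.47500, east 82.48333.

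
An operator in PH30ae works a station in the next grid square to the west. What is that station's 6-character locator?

Longitude subsquare a = 0; −1 → -1, wraps to 23 = x, carry into square.
Longitude square 3; −1 → 2.
The latitude characters are unchanged.

PH20xe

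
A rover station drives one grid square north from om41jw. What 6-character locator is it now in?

Latitude subsquare w = 22; +1 → 23 = x.
The longitude characters are unchanged.

OM41jx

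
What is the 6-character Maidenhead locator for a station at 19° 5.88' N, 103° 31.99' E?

OK19sc

Offset from 180°W / 90°S: lon 283.5332°, lat 109.0980°.
Field (20°×10°, letters A–R): 283.5332/20 → 14 → O, 109.0980/10 → 10 → K; chars OK.
Square (2°×1°, digits 0–9): 3.5332/2 → 1, 9.0980/1 → 9; chars 19.
Subsquare (5′×2.5′, letters a–x): 1.5332/0.0833333 → 18 → s, 0.0980/0.0416667 → 2 → c; chars sc.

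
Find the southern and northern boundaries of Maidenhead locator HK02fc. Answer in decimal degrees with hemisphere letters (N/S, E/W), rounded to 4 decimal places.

12.0833° N, 12.1250° N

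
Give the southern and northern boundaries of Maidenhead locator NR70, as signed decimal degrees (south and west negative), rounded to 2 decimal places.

80.00, 81.00

Field N=13, R=17: +13·20° lon, +17·10° lat → SW at lon 80°, lat 80°.
Square 7, 0: +7·2° lon, +0·1° lat → SW at lon 94°, lat 80°.
Cell spans 2° lon × 1° lat.
south 80.00, north 81.00.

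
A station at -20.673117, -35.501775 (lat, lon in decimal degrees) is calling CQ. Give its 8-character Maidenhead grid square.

HG29fh98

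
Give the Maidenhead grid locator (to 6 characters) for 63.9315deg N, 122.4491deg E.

PP13fw

Offset from 180°W / 90°S: lon 302.4491°, lat 153.9315°.
Field: 302.4491/20 → 15 → P, 153.9315/10 → 15 → P; chars PP.
Square: 2.4491/2 → 1, 3.9315/1 → 3; chars 13.
Subsquare: 0.4491/0.0833333 → 5 → f, 0.9315/0.0416667 → 22 → w; chars fw.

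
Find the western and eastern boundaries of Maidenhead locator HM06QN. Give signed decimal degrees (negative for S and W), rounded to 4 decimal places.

-38.6667, -38.5833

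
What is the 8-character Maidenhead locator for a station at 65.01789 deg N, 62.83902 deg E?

Add 180° to longitude and 90° to latitude: 242.83902, 155.01789.
Field: 242.83902/20 → 12 → M, 155.01789/10 → 15 → P; chars MP.
Square: 2.83902/2 → 1, 5.01789/1 → 5; chars 15.
Subsquare: 0.83902/0.0833333 → 10 → k, 0.01789/0.0416667 → 0 → a; chars ka.
Extended square: 0.00569/0.00833333 → 0, 0.01789/0.00416667 → 4; chars 04.

MP15ka04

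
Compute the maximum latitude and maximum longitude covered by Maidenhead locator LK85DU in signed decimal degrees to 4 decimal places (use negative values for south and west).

15.8750, 56.3333

Field L=11, K=10: +11·20° lon, +10·10° lat → SW at lon 40°, lat 10°.
Square 8, 5: +8·2° lon, +5·1° lat → SW at lon 56°, lat 15°.
Subsquare d=3, u=20: +3·0.0833333° lon, +20·0.0416667° lat → SW at lon 56.25°, lat 15.8333°.
Cell spans 0.0833333° lon × 0.0416667° lat. NE corner is SW corner plus one full cell.
latitude 15.8750, longitude 56.3333.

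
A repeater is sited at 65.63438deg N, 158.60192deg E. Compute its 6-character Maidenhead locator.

QP95hp

Shift to the Maidenhead origin (180°W, 90°S): lon 338.6019, lat 155.6344.
Field (20°×10°, letters A–R): 338.6019/20 → 16 → Q, 155.6344/10 → 15 → P; chars QP.
Square (2°×1°, digits 0–9): 18.6019/2 → 9, 5.6344/1 → 5; chars 95.
Subsquare (5′×2.5′, letters a–x): 0.6019/0.0833333 → 7 → h, 0.6344/0.0416667 → 15 → p; chars hp.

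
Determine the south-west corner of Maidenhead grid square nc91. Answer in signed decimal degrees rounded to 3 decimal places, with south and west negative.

-69.000, 98.000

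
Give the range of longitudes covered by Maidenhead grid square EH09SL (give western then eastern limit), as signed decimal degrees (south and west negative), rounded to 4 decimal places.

Field E=4, H=7: +4·20° lon, +7·10° lat → SW at lon -100°, lat -20°.
Square 0, 9: +0·2° lon, +9·1° lat → SW at lon -100°, lat -11°.
Subsquare s=18, l=11: +18·0.0833333° lon, +11·0.0416667° lat → SW at lon -98.5°, lat -10.5417°.
Cell spans 0.0833333° lon × 0.0416667° lat.
west -98.5000, east -98.4167.

-98.5000, -98.4167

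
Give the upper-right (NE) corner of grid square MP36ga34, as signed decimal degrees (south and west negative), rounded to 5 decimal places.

Field M=12, P=15: +12·20° lon, +15·10° lat → SW at lon 60°, lat 60°.
Square 3, 6: +3·2° lon, +6·1° lat → SW at lon 66°, lat 66°.
Subsquare g=6, a=0: +6·0.0833333° lon, +0·0.0416667° lat → SW at lon 66.5°, lat 66°.
Extended square 3, 4: +3·0.00833333° lon, +4·0.00416667° lat → SW at lon 66.525°, lat 66.0167°.
Cell spans 0.00833333° lon × 0.00416667° lat. NE corner is SW corner plus one full cell.
latitude 66.02083, longitude 66.53333.

66.02083, 66.53333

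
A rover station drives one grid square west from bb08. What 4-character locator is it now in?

Longitude square 0; −1 → -1, wraps to 9, carry into field.
Longitude field B = 1; −1 → 0 = A.
The latitude characters are unchanged.

AB98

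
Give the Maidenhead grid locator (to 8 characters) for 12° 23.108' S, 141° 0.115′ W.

BH97lo97

Shift to the Maidenhead origin (180°W, 90°S): lon 38.99808, lat 77.61487.
Field: 38.99808/20 → 1 → B, 77.61487/10 → 7 → H; chars BH.
Square: 18.99808/2 → 9, 7.61487/1 → 7; chars 97.
Subsquare: 0.99808/0.0833333 → 11 → l, 0.61487/0.0416667 → 14 → o; chars lo.
Extended square: 0.08142/0.00833333 → 9, 0.03153/0.00416667 → 7; chars 97.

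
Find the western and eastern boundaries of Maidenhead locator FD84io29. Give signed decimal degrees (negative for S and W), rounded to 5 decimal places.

-63.31667, -63.30833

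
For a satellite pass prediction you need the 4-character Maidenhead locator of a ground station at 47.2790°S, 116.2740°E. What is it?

Add 180° to longitude and 90° to latitude: 296.27, 42.72.
Field: 296.27/20 → 14 → O, 42.72/10 → 4 → E; chars OE.
Square: 16.27/2 → 8, 2.72/1 → 2; chars 82.

OE82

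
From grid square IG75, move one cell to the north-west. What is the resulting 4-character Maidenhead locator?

Longitude square 7; −1 → 6.
Latitude square 5; +1 → 6.

IG66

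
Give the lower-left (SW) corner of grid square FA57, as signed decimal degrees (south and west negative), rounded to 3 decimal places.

Field F=5, A=0: +5·20° lon, +0·10° lat → SW at lon -80°, lat -90°.
Square 5, 7: +5·2° lon, +7·1° lat → SW at lon -70°, lat -83°.
latitude -83.000, longitude -70.000.

-83.000, -70.000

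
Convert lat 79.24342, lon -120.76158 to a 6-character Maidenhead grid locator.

CQ99of

Shift to the Maidenhead origin (180°W, 90°S): lon 59.2384, lat 169.2434.
Field: lon ⌊59.2384/20⌋ = 2 → C; lat ⌊169.2434/10⌋ = 16 → Q.
Square: lon ⌊19.2384/2⌋ = 9; lat ⌊9.2434/1⌋ = 9.
Subsquare: lon ⌊1.2384/0.0833333⌋ = 14 → o; lat ⌊0.2434/0.0416667⌋ = 5 → f.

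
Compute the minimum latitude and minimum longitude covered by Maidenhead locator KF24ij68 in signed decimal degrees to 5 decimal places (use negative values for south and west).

-35.59167, 24.71667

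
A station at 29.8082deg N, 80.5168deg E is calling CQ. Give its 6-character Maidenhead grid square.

NL09gt

Add 180° to longitude and 90° to latitude: 260.5168, 119.8082.
Field (20°×10°, letters A–R): lon ⌊260.5168/20⌋ = 13 → N; lat ⌊119.8082/10⌋ = 11 → L.
Square (2°×1°, digits 0–9): lon ⌊0.5168/2⌋ = 0; lat ⌊9.8082/1⌋ = 9.
Subsquare (5′×2.5′, letters a–x): lon ⌊0.5168/0.0833333⌋ = 6 → g; lat ⌊0.8082/0.0416667⌋ = 19 → t.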